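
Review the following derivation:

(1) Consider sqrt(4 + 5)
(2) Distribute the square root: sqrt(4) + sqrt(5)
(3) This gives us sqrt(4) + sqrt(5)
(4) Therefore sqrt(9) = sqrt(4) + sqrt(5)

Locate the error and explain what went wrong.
Step 2: Distribute the square root: sqrt(4) + sqrt(5)

Step 2 incorrectly 'distributes' the square root over addition. The square root function does not distribute: sqrt(a + b) ≠ sqrt(a) + sqrt(b). In fact, sqrt(4 + 5) = sqrt(9) ≈ 3.0000, while sqrt(4) + sqrt(5) ≈ 4.2361.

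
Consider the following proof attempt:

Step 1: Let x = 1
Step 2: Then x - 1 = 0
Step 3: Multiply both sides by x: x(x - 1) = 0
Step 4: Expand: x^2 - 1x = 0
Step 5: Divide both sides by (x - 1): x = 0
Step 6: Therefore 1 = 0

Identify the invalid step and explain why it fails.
Step 5: Divide both sides by (x - 1): x = 0

Step 5 divides both sides by (x - 1). However, since x = 1, we have (x - 1) = 0. Division by zero is undefined, making this step invalid.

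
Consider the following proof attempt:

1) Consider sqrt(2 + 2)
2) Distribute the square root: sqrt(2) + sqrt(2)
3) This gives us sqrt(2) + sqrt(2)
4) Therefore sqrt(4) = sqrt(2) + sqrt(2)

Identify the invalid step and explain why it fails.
Step 2: Distribute the square root: sqrt(2) + sqrt(2)

Step 2 incorrectly 'distributes' the square root over addition. The square root function does not distribute: sqrt(a + b) ≠ sqrt(a) + sqrt(b). In fact, sqrt(2 + 2) = sqrt(4) ≈ 2.0000, while sqrt(2) + sqrt(2) ≈ 2.8284.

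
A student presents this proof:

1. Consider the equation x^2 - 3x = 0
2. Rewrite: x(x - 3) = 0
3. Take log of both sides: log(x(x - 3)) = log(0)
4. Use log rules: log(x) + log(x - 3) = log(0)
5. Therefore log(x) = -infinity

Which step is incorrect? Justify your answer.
Step 3: Take log of both sides: log(x(x - 3)) = log(0)

Step 3 takes the logarithm of both sides, resulting in log(0) on the right side. The logarithm is only defined for positive numbers; log(0) is undefined (approaches negative infinity). This operation is invalid.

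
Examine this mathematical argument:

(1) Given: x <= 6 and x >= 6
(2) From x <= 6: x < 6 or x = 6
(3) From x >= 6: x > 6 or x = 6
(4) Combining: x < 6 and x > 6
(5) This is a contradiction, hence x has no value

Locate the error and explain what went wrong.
Step 4: Combining: x < 6 and x > 6

Step 4 incorrectly combines the conditions. From x <= 6 and x >= 6, the intersection is x = 6. The error treats the 'or' cases as 'and' requirements. The correct conclusion is that x = 6 is the unique solution, not that no solution exists.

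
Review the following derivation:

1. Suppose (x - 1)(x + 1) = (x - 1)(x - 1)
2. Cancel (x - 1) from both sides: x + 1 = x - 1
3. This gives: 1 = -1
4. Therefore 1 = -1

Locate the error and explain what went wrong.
Step 2: Cancel (x - 1) from both sides: x + 1 = x - 1

Step 2 cancels (x - 1) from both sides. This is only valid if (x - 1) ≠ 0, i.e., x ≠ 1. When x = 1, both sides equal zero regardless of the other factors. The correct approach requires considering x = 1 as a separate case.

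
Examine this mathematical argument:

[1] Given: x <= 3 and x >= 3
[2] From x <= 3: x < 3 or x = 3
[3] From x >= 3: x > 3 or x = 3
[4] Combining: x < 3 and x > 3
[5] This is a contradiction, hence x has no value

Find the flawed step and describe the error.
Step 4: Combining: x < 3 and x > 3

Step 4 incorrectly combines the conditions. From x <= 3 and x >= 3, the intersection is x = 3. The error treats the 'or' cases as 'and' requirements. The correct conclusion is that x = 3 is the unique solution, not that no solution exists.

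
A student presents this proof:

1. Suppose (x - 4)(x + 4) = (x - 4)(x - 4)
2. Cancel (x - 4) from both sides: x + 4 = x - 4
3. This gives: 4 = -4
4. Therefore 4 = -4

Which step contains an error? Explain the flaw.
Step 2: Cancel (x - 4) from both sides: x + 4 = x - 4

Step 2 cancels (x - 4) from both sides. This is only valid if (x - 4) ≠ 0, i.e., x ≠ 4. When x = 4, both sides equal zero regardless of the other factors. The correct approach requires considering x = 4 as a separate case.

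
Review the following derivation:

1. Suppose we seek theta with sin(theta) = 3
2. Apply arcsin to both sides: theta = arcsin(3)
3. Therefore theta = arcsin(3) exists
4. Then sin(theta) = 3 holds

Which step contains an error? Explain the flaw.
Step 2: Apply arcsin to both sides: theta = arcsin(3)

Step 2 applies arcsin to 3. However, arcsin(x) is only defined for x in [-1, 1] because sin(theta) can only produce values in that range. Since |3| > 1, arcsin(3) is undefined. There is no angle whose sine equals 3.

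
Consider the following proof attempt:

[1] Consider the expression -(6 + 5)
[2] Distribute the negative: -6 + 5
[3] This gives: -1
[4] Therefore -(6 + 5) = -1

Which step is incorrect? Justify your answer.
Step 2: Distribute the negative: -6 + 5

Step 2 incorrectly distributes the negative sign. The correct distribution is -(6 + 5) = -6 - 5 = -11. The negative must be applied to both terms, not just the first. The error treats -(6 + 5) as -6 + 5, which equals -1 instead of -11.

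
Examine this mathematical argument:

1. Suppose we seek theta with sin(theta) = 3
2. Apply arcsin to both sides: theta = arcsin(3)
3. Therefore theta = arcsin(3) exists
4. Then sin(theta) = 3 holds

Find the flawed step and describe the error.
Step 2: Apply arcsin to both sides: theta = arcsin(3)

Step 2 applies arcsin to 3. However, arcsin(x) is only defined for x in [-1, 1] because sin(theta) can only produce values in that range. Since |3| > 1, arcsin(3) is undefined. There is no angle whose sine equals 3.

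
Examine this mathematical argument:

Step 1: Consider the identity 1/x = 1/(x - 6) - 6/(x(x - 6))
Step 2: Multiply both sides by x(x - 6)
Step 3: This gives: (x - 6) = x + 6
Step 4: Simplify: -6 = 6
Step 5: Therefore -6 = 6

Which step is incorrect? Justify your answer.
Step 3: This gives: (x - 6) = x + 6

Step 3 makes a sign error when clearing denominators. Multiplying -6/(x(x - 6)) by x(x - 6) gives -6, not +6. The correct result is (x - 6) = x - 6, which is trivially true, not (x - 6) = x + 6. (Step 1 is a valid identity: 1/(x - 6) - 6/(x(x - 6)) = (x - 6)/(x(x - 6)) = 1/x.)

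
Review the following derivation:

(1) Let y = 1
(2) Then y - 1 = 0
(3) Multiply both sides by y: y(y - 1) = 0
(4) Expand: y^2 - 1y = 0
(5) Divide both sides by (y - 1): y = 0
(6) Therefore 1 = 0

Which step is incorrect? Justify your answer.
Step 5: Divide both sides by (y - 1): y = 0

Step 5 divides both sides by (y - 1). However, since y = 1, we have (y - 1) = 0. Division by zero is undefined, making this step invalid.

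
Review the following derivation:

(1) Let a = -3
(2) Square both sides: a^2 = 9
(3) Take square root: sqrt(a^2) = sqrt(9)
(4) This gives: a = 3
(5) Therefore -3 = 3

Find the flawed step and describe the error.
Step 4: This gives: a = 3

Step 4 incorrectly states that sqrt(a^2) = a. The correct identity is sqrt(a^2) = |a|. Since a = -3 < 0, we have sqrt(a^2) = |-3| = 3, not a = -3.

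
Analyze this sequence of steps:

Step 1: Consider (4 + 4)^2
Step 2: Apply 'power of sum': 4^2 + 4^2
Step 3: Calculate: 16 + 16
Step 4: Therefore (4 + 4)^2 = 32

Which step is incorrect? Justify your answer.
Step 2: Apply 'power of sum': 4^2 + 4^2

Step 2 incorrectly applies a non-existent rule '(a+b)^n = a^n + b^n'. This is false in general. The correct expansion uses the binomial theorem. The actual value is (4 + 4)^2 = 8^2 = 64, not 32.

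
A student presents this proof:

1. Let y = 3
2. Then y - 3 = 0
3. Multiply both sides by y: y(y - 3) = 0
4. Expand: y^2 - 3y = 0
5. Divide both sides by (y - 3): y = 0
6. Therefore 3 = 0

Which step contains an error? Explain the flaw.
Step 5: Divide both sides by (y - 3): y = 0

Step 5 divides both sides by (y - 3). However, since y = 3, we have (y - 3) = 0. Division by zero is undefined, making this step invalid.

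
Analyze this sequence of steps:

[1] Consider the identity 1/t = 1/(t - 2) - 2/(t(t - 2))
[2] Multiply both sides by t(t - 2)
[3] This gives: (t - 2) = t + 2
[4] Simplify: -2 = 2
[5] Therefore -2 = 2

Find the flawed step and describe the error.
Step 3: This gives: (t - 2) = t + 2

Step 3 makes a sign error when clearing denominators. Multiplying -2/(t(t - 2)) by t(t - 2) gives -2, not +2. The correct result is (t - 2) = t - 2, which is trivially true, not (t - 2) = t + 2. (Step 1 is a valid identity: 1/(t - 2) - 2/(t(t - 2)) = (t - 2)/(t(t - 2)) = 1/t.)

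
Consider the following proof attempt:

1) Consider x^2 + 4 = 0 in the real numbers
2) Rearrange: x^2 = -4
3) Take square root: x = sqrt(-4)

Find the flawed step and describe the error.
Step 3: Take square root: x = sqrt(-4)

Step 3 takes the square root of -4, which is negative. In the real number system, the square root of a negative number is undefined. The equation x^2 + 4 = 0 has no real solutions. Square roots of negative numbers only exist in the complex numbers.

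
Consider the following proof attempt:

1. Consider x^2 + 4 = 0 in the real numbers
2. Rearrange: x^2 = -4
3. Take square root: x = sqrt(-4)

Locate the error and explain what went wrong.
Step 3: Take square root: x = sqrt(-4)

Step 3 takes the square root of -4, which is negative. In the real number system, the square root of a negative number is undefined. The equation x^2 + 4 = 0 has no real solutions. Square roots of negative numbers only exist in the complex numbers.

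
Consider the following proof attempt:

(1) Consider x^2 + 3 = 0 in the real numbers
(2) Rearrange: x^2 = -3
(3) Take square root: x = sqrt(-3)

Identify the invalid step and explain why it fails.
Step 3: Take square root: x = sqrt(-3)

Step 3 takes the square root of -3, which is negative. In the real number system, the square root of a negative number is undefined. The equation x^2 + 3 = 0 has no real solutions. Square roots of negative numbers only exist in the complex numbers.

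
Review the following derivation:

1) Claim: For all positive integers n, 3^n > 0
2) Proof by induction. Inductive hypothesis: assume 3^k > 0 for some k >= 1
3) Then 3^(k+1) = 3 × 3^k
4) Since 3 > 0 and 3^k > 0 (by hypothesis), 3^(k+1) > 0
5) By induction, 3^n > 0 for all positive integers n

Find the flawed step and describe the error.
Step 5: By induction, 3^n > 0 for all positive integers n

Step 5 concludes the proof by induction, but no base case was ever established. A valid induction proof requires: (1) a base case proving 3^1 > 0, and (2) an inductive step showing IF 3^k > 0 THEN 3^(k+1) > 0. Steps 2-4 correctly establish the inductive step, but without the base case the conclusion in step 5 does not follow.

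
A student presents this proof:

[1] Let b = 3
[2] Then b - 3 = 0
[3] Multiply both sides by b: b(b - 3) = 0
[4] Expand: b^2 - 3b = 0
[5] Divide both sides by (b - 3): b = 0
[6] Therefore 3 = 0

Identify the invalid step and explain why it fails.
Step 5: Divide both sides by (b - 3): b = 0

Step 5 divides both sides by (b - 3). However, since b = 3, we have (b - 3) = 0. Division by zero is undefined, making this step invalid.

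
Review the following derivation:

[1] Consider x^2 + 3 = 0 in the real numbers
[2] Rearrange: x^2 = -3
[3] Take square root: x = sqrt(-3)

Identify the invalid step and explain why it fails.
Step 3: Take square root: x = sqrt(-3)

Step 3 takes the square root of -3, which is negative. In the real number system, the square root of a negative number is undefined. The equation x^2 + 3 = 0 has no real solutions. Square roots of negative numbers only exist in the complex numbers.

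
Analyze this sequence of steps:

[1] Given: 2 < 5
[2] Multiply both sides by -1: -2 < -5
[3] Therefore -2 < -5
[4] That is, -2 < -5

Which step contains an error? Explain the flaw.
Step 2: Multiply both sides by -1: -2 < -5

Step 2 multiplies both sides by -1 but fails to reverse the inequality sign. When multiplying (or dividing) an inequality by a negative number, the direction must be reversed. Since 2 < 5, we should get -2 > -5, i.e., -2 > -5.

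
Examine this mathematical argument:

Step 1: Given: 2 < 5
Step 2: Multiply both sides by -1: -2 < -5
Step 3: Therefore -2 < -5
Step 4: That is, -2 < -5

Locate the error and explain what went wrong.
Step 2: Multiply both sides by -1: -2 < -5

Step 2 multiplies both sides by -1 but fails to reverse the inequality sign. When multiplying (or dividing) an inequality by a negative number, the direction must be reversed. Since 2 < 5, we should get -2 > -5, i.e., -2 > -5.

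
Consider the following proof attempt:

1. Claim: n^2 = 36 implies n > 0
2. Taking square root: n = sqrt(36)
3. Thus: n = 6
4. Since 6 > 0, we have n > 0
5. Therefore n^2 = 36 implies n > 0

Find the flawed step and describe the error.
Step 2: Taking square root: n = sqrt(36)

Step 2 takes the square root and assumes the positive root only. The equation n^2 = 36 actually has two solutions: n = 6 and n = -6. The proof silently assumes n > 0 without justification, then uses this assumption to conclude n > 0, which is circular. The counterexample n = -6 shows the claim is false.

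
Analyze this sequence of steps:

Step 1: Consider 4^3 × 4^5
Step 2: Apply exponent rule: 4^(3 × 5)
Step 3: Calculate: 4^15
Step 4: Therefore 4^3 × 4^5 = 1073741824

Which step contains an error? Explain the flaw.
Step 2: Apply exponent rule: 4^(3 × 5)

Step 2 incorrectly states that a^b × a^c = a^(b×c). The correct rule is a^b × a^c = a^(b+c). The actual value is 4^3 × 4^5 = 4^8 = 65536, not 4^15 = 1073741824.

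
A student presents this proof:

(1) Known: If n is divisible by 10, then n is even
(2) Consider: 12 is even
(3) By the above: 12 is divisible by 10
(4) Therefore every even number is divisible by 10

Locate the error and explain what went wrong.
Step 3: By the above: 12 is divisible by 10

Step 3 commits the fallacy of affirming the consequent. The known fact 'divisible by 10 → even' does NOT imply 'even → divisible by 10'. That would be the converse, which is false. For example, 12 is even but 12 ÷ 10 = 1.20, which is not an integer.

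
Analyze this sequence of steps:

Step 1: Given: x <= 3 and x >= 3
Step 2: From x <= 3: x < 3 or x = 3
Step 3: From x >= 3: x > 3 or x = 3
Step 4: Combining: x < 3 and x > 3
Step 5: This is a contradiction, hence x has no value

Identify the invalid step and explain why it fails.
Step 4: Combining: x < 3 and x > 3

Step 4 incorrectly combines the conditions. From x <= 3 and x >= 3, the intersection is x = 3. The error treats the 'or' cases as 'and' requirements. The correct conclusion is that x = 3 is the unique solution, not that no solution exists.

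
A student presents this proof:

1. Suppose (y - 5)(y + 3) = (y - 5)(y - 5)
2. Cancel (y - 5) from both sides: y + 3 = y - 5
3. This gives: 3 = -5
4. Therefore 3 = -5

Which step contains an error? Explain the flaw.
Step 2: Cancel (y - 5) from both sides: y + 3 = y - 5

Step 2 cancels (y - 5) from both sides. This is only valid if (y - 5) ≠ 0, i.e., y ≠ 5. When y = 5, both sides equal zero regardless of the other factors. The correct approach requires considering y = 5 as a separate case.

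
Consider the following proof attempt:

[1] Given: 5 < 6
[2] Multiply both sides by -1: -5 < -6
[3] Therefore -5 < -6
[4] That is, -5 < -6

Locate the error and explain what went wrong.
Step 2: Multiply both sides by -1: -5 < -6

Step 2 multiplies both sides by -1 but fails to reverse the inequality sign. When multiplying (or dividing) an inequality by a negative number, the direction must be reversed. Since 5 < 6, we should get -5 > -6, i.e., -5 > -6.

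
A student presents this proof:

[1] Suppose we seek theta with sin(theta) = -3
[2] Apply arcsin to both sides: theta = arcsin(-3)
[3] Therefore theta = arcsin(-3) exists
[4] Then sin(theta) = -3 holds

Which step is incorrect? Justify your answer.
Step 2: Apply arcsin to both sides: theta = arcsin(-3)

Step 2 applies arcsin to -3. However, arcsin(x) is only defined for x in [-1, 1] because sin(theta) can only produce values in that range. Since |-3| > 1, arcsin(-3) is undefined. There is no angle whose sine equals -3.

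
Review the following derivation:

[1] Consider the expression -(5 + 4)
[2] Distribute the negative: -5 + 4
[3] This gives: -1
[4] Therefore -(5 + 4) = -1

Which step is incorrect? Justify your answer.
Step 2: Distribute the negative: -5 + 4

Step 2 incorrectly distributes the negative sign. The correct distribution is -(5 + 4) = -5 - 4 = -9. The negative must be applied to both terms, not just the first. The error treats -(5 + 4) as -5 + 4, which equals -1 instead of -9.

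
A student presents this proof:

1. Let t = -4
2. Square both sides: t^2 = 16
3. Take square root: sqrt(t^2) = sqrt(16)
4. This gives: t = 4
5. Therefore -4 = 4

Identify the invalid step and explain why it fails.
Step 4: This gives: t = 4

Step 4 incorrectly states that sqrt(t^2) = t. The correct identity is sqrt(t^2) = |t|. Since t = -4 < 0, we have sqrt(t^2) = |-4| = 4, not t = -4.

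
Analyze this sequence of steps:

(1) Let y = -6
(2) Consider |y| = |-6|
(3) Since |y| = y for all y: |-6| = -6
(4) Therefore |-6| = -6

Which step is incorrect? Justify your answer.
Step 3: Since |y| = y for all y: |-6| = -6

Step 3 incorrectly states that |y| = y for all y. The correct definition is |y| = y when y >= 0, and |y| = -y when y < 0. Since -6 < 0, we have |-6| = -(-6) = 6, not -6.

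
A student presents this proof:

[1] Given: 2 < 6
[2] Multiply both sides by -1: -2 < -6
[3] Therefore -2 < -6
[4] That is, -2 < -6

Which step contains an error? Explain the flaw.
Step 2: Multiply both sides by -1: -2 < -6

Step 2 multiplies both sides by -1 but fails to reverse the inequality sign. When multiplying (or dividing) an inequality by a negative number, the direction must be reversed. Since 2 < 6, we should get -2 > -6, i.e., -2 > -6.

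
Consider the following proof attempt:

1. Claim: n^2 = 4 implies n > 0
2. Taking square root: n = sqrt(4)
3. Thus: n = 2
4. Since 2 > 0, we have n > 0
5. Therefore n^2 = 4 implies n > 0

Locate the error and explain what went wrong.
Step 2: Taking square root: n = sqrt(4)

Step 2 takes the square root and assumes the positive root only. The equation n^2 = 4 actually has two solutions: n = 2 and n = -2. The proof silently assumes n > 0 without justification, then uses this assumption to conclude n > 0, which is circular. The counterexample n = -2 shows the claim is false.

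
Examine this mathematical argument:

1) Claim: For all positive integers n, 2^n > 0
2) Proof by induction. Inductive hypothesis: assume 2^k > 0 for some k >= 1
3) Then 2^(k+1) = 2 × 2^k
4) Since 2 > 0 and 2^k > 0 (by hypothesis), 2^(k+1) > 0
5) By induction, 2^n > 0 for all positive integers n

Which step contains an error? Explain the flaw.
Step 5: By induction, 2^n > 0 for all positive integers n

Step 5 concludes the proof by induction, but no base case was ever established. A valid induction proof requires: (1) a base case proving 2^1 > 0, and (2) an inductive step showing IF 2^k > 0 THEN 2^(k+1) > 0. Steps 2-4 correctly establish the inductive step, but without the base case the conclusion in step 5 does not follow.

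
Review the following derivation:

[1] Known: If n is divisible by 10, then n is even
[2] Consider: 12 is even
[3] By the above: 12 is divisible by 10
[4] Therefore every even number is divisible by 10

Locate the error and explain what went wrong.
Step 3: By the above: 12 is divisible by 10

Step 3 commits the fallacy of affirming the consequent. The known fact 'divisible by 10 → even' does NOT imply 'even → divisible by 10'. That would be the converse, which is false. For example, 12 is even but 12 ÷ 10 = 1.20, which is not an integer.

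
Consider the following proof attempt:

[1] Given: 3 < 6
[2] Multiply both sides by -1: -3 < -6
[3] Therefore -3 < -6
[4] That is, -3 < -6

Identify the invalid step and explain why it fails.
Step 2: Multiply both sides by -1: -3 < -6

Step 2 multiplies both sides by -1 but fails to reverse the inequality sign. When multiplying (or dividing) an inequality by a negative number, the direction must be reversed. Since 3 < 6, we should get -3 > -6, i.e., -3 > -6.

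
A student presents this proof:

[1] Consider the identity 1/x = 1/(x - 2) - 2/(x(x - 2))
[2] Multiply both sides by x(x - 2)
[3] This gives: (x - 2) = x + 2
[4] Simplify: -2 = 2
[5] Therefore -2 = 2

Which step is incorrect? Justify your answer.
Step 3: This gives: (x - 2) = x + 2

Step 3 makes a sign error when clearing denominators. Multiplying -2/(x(x - 2)) by x(x - 2) gives -2, not +2. The correct result is (x - 2) = x - 2, which is trivially true, not (x - 2) = x + 2. (Step 1 is a valid identity: 1/(x - 2) - 2/(x(x - 2)) = (x - 2)/(x(x - 2)) = 1/x.)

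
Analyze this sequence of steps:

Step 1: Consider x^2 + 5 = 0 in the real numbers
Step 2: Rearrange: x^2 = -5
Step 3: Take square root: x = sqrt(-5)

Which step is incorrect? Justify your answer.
Step 3: Take square root: x = sqrt(-5)

Step 3 takes the square root of -5, which is negative. In the real number system, the square root of a negative number is undefined. The equation x^2 + 5 = 0 has no real solutions. Square roots of negative numbers only exist in the complex numbers.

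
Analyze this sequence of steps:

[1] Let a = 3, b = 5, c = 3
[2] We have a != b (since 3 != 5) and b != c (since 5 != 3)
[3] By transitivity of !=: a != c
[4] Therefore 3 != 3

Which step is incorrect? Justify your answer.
Step 3: By transitivity of !=: a != c

Step 3 incorrectly applies transitivity to the '!=' relation. Transitivity states: if a R b and b R c, then a R c. However, '!=' is not transitive. Counterexample: 3 != 5 and 5 != 3, but 3 = 3 (both equal 3). Transitivity holds for relations like <, <=, =, but not for !=.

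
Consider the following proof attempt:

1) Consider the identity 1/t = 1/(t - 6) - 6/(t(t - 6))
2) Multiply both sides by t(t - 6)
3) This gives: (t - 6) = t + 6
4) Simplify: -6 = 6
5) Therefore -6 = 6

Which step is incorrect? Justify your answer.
Step 3: This gives: (t - 6) = t + 6

Step 3 makes a sign error when clearing denominators. Multiplying -6/(t(t - 6)) by t(t - 6) gives -6, not +6. The correct result is (t - 6) = t - 6, which is trivially true, not (t - 6) = t + 6. (Step 1 is a valid identity: 1/(t - 6) - 6/(t(t - 6)) = (t - 6)/(t(t - 6)) = 1/t.)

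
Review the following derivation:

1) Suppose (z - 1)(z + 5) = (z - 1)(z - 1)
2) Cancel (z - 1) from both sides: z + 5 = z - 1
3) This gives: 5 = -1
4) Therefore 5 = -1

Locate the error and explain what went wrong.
Step 2: Cancel (z - 1) from both sides: z + 5 = z - 1

Step 2 cancels (z - 1) from both sides. This is only valid if (z - 1) ≠ 0, i.e., z ≠ 1. When z = 1, both sides equal zero regardless of the other factors. The correct approach requires considering z = 1 as a separate case.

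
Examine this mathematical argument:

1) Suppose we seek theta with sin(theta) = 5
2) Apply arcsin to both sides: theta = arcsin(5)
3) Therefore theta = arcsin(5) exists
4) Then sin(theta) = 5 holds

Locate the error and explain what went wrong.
Step 2: Apply arcsin to both sides: theta = arcsin(5)

Step 2 applies arcsin to 5. However, arcsin(x) is only defined for x in [-1, 1] because sin(theta) can only produce values in that range. Since |5| > 1, arcsin(5) is undefined. There is no angle whose sine equals 5.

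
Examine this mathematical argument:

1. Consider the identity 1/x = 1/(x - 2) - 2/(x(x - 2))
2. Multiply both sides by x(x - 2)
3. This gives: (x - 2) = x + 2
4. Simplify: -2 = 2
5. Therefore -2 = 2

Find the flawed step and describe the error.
Step 3: This gives: (x - 2) = x + 2

Step 3 makes a sign error when clearing denominators. Multiplying -2/(x(x - 2)) by x(x - 2) gives -2, not +2. The correct result is (x - 2) = x - 2, which is trivially true, not (x - 2) = x + 2. (Step 1 is a valid identity: 1/(x - 2) - 2/(x(x - 2)) = (x - 2)/(x(x - 2)) = 1/x.)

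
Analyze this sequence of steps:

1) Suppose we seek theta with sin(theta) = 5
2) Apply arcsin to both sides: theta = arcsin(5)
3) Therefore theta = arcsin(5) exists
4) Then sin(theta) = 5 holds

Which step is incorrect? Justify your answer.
Step 2: Apply arcsin to both sides: theta = arcsin(5)

Step 2 applies arcsin to 5. However, arcsin(x) is only defined for x in [-1, 1] because sin(theta) can only produce values in that range. Since |5| > 1, arcsin(5) is undefined. There is no angle whose sine equals 5.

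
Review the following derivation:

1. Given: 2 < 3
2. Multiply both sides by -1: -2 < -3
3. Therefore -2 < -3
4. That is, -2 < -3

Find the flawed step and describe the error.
Step 2: Multiply both sides by -1: -2 < -3

Step 2 multiplies both sides by -1 but fails to reverse the inequality sign. When multiplying (or dividing) an inequality by a negative number, the direction must be reversed. Since 2 < 3, we should get -2 > -3, i.e., -2 > -3.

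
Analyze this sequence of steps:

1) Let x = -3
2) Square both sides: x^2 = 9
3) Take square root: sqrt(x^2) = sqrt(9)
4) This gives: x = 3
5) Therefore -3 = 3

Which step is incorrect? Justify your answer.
Step 4: This gives: x = 3

Step 4 incorrectly states that sqrt(x^2) = x. The correct identity is sqrt(x^2) = |x|. Since x = -3 < 0, we have sqrt(x^2) = |-3| = 3, not x = -3.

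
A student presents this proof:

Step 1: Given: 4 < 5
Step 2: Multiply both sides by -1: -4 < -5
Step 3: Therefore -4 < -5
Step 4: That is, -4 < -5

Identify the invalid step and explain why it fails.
Step 2: Multiply both sides by -1: -4 < -5

Step 2 multiplies both sides by -1 but fails to reverse the inequality sign. When multiplying (or dividing) an inequality by a negative number, the direction must be reversed. Since 4 < 5, we should get -4 > -5, i.e., -4 > -5.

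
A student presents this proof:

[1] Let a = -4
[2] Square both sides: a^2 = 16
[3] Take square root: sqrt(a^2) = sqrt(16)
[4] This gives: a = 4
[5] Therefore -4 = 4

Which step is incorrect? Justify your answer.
Step 4: This gives: a = 4

Step 4 incorrectly states that sqrt(a^2) = a. The correct identity is sqrt(a^2) = |a|. Since a = -4 < 0, we have sqrt(a^2) = |-4| = 4, not a = -4.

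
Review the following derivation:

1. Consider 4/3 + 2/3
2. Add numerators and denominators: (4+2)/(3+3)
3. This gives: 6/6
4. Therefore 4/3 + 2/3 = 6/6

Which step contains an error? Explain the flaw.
Step 2: Add numerators and denominators: (4+2)/(3+3)

Step 2 incorrectly adds fractions by separately adding numerators and denominators. This is wrong. The correct method requires a common denominator: 4/3 + 2/3 = (4×3 + 2×3)/(3×3) = 18/9 = 2. The method used gives 6/6, which is different.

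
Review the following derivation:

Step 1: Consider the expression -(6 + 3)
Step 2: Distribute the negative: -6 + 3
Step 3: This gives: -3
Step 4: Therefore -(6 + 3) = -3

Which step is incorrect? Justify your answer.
Step 2: Distribute the negative: -6 + 3

Step 2 incorrectly distributes the negative sign. The correct distribution is -(6 + 3) = -6 - 3 = -9. The negative must be applied to both terms, not just the first. The error treats -(6 + 3) as -6 + 3, which equals -3 instead of -9.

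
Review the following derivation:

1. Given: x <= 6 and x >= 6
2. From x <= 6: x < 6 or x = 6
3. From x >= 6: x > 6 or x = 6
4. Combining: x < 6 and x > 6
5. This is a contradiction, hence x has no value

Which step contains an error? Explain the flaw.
Step 4: Combining: x < 6 and x > 6

Step 4 incorrectly combines the conditions. From x <= 6 and x >= 6, the intersection is x = 6. The error treats the 'or' cases as 'and' requirements. The correct conclusion is that x = 6 is the unique solution, not that no solution exists.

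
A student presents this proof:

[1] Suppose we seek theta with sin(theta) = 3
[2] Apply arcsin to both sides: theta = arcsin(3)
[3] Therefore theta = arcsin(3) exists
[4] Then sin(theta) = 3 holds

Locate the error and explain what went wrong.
Step 2: Apply arcsin to both sides: theta = arcsin(3)

Step 2 applies arcsin to 3. However, arcsin(x) is only defined for x in [-1, 1] because sin(theta) can only produce values in that range. Since |3| > 1, arcsin(3) is undefined. There is no angle whose sine equals 3.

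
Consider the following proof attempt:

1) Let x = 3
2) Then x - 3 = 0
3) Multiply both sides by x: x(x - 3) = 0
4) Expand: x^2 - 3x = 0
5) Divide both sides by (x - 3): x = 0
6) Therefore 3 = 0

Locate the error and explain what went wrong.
Step 5: Divide both sides by (x - 3): x = 0

Step 5 divides both sides by (x - 3). However, since x = 3, we have (x - 3) = 0. Division by zero is undefined, making this step invalid.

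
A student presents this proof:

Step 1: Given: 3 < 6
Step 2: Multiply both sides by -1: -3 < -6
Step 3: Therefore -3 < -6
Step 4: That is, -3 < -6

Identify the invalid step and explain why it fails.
Step 2: Multiply both sides by -1: -3 < -6

Step 2 multiplies both sides by -1 but fails to reverse the inequality sign. When multiplying (or dividing) an inequality by a negative number, the direction must be reversed. Since 3 < 6, we should get -3 > -6, i.e., -3 > -6.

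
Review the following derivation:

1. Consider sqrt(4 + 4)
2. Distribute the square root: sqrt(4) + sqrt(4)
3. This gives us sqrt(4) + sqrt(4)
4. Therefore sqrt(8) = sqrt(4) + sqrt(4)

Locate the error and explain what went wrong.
Step 2: Distribute the square root: sqrt(4) + sqrt(4)

Step 2 incorrectly 'distributes' the square root over addition. The square root function does not distribute: sqrt(a + b) ≠ sqrt(a) + sqrt(b). In fact, sqrt(4 + 4) = sqrt(8) ≈ 2.8284, while sqrt(4) + sqrt(4) ≈ 4.0000.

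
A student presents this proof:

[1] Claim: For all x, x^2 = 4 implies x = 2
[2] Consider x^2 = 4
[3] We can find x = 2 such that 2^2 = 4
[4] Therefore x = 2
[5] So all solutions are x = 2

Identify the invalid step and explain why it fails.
Step 4: Therefore x = 2

Step 4 incorrectly concludes that x = 2 is the only solution. The proof shows that x = 2 is A solution (existence), but does not show it is the ONLY solution (uniqueness). In fact, x = -2 is also a solution since (-2)^2 = 4. Finding one solution doesn't prove there are no others.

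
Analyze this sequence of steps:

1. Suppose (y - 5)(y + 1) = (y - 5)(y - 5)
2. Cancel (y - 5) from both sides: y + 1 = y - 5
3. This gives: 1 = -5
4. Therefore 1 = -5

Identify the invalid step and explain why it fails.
Step 2: Cancel (y - 5) from both sides: y + 1 = y - 5

Step 2 cancels (y - 5) from both sides. This is only valid if (y - 5) ≠ 0, i.e., y ≠ 5. When y = 5, both sides equal zero regardless of the other factors. The correct approach requires considering y = 5 as a separate case.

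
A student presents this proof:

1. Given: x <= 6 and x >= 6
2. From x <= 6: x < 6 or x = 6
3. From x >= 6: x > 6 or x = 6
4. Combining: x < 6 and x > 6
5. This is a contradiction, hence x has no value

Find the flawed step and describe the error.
Step 4: Combining: x < 6 and x > 6

Step 4 incorrectly combines the conditions. From x <= 6 and x >= 6, the intersection is x = 6. The error treats the 'or' cases as 'and' requirements. The correct conclusion is that x = 6 is the unique solution, not that no solution exists.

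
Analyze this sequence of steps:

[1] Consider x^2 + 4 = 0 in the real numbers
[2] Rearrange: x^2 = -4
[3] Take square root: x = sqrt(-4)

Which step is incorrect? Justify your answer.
Step 3: Take square root: x = sqrt(-4)

Step 3 takes the square root of -4, which is negative. In the real number system, the square root of a negative number is undefined. The equation x^2 + 4 = 0 has no real solutions. Square roots of negative numbers only exist in the complex numbers.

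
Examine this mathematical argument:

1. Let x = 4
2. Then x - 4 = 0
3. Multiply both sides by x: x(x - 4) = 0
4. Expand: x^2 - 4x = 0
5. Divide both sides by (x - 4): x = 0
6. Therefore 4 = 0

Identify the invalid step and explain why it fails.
Step 5: Divide both sides by (x - 4): x = 0

Step 5 divides both sides by (x - 4). However, since x = 4, we have (x - 4) = 0. Division by zero is undefined, making this step invalid.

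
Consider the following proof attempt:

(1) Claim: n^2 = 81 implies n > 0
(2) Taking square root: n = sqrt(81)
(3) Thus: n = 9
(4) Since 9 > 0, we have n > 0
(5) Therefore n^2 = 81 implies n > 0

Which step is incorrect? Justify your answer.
Step 2: Taking square root: n = sqrt(81)

Step 2 takes the square root and assumes the positive root only. The equation n^2 = 81 actually has two solutions: n = 9 and n = -9. The proof silently assumes n > 0 without justification, then uses this assumption to conclude n > 0, which is circular. The counterexample n = -9 shows the claim is false.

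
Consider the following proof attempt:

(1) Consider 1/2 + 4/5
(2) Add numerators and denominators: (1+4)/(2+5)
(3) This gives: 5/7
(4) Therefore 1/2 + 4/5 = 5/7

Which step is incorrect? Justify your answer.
Step 2: Add numerators and denominators: (1+4)/(2+5)

Step 2 incorrectly adds fractions by separately adding numerators and denominators. This is wrong. The correct method requires a common denominator: 1/2 + 4/5 = (1×5 + 4×2)/(2×5) = 13/10 = 13/10. The method used gives 5/7, which is different.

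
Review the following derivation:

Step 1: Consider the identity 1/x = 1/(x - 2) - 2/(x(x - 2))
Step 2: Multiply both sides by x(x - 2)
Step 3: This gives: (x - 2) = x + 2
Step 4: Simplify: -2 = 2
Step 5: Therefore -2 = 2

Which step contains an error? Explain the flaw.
Step 3: This gives: (x - 2) = x + 2

Step 3 makes a sign error when clearing denominators. Multiplying -2/(x(x - 2)) by x(x - 2) gives -2, not +2. The correct result is (x - 2) = x - 2, which is trivially true, not (x - 2) = x + 2. (Step 1 is a valid identity: 1/(x - 2) - 2/(x(x - 2)) = (x - 2)/(x(x - 2)) = 1/x.)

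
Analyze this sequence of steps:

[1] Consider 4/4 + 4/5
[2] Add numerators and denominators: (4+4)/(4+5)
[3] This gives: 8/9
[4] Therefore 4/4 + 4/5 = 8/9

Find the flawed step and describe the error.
Step 2: Add numerators and denominators: (4+4)/(4+5)

Step 2 incorrectly adds fractions by separately adding numerators and denominators. This is wrong. The correct method requires a common denominator: 4/4 + 4/5 = (4×5 + 4×4)/(4×5) = 36/20 = 9/5. The method used gives 8/9, which is different.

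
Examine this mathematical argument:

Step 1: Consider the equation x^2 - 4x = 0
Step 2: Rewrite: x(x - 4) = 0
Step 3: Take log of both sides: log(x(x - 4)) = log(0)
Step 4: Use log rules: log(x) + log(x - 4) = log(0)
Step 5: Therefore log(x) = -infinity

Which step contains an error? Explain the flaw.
Step 3: Take log of both sides: log(x(x - 4)) = log(0)

Step 3 takes the logarithm of both sides, resulting in log(0) on the right side. The logarithm is only defined for positive numbers; log(0) is undefined (approaches negative infinity). This operation is invalid.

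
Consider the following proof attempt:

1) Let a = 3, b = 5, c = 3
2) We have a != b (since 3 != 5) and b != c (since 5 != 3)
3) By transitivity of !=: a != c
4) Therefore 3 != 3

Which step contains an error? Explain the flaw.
Step 3: By transitivity of !=: a != c

Step 3 incorrectly applies transitivity to the '!=' relation. Transitivity states: if a R b and b R c, then a R c. However, '!=' is not transitive. Counterexample: 3 != 5 and 5 != 3, but 3 = 3 (both equal 3). Transitivity holds for relations like <, <=, =, but not for !=.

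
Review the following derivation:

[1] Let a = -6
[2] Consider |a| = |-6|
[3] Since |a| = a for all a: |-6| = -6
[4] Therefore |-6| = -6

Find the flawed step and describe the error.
Step 3: Since |a| = a for all a: |-6| = -6

Step 3 incorrectly states that |a| = a for all a. The correct definition is |a| = a when a >= 0, and |a| = -a when a < 0. Since -6 < 0, we have |-6| = -(-6) = 6, not -6.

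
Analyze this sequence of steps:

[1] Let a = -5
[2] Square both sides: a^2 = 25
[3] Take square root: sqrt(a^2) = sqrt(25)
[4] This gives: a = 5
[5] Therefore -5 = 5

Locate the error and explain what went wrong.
Step 4: This gives: a = 5

Step 4 incorrectly states that sqrt(a^2) = a. The correct identity is sqrt(a^2) = |a|. Since a = -5 < 0, we have sqrt(a^2) = |-5| = 5, not a = -5.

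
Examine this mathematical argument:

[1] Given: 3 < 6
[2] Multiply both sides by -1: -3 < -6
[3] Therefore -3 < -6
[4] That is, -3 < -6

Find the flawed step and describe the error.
Step 2: Multiply both sides by -1: -3 < -6

Step 2 multiplies both sides by -1 but fails to reverse the inequality sign. When multiplying (or dividing) an inequality by a negative number, the direction must be reversed. Since 3 < 6, we should get -3 > -6, i.e., -3 > -6.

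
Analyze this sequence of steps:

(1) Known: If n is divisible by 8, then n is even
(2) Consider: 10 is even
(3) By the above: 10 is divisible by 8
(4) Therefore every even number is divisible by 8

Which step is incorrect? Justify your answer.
Step 3: By the above: 10 is divisible by 8

Step 3 commits the fallacy of affirming the consequent. The known fact 'divisible by 8 → even' does NOT imply 'even → divisible by 8'. That would be the converse, which is false. For example, 10 is even but 10 ÷ 8 = 1.25, which is not an integer.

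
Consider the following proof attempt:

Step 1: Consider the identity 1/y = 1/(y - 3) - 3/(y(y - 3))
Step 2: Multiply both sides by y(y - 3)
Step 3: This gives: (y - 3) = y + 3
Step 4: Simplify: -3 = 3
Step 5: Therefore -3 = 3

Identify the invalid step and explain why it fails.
Step 3: This gives: (y - 3) = y + 3

Step 3 makes a sign error when clearing denominators. Multiplying -3/(y(y - 3)) by y(y - 3) gives -3, not +3. The correct result is (y - 3) = y - 3, which is trivially true, not (y - 3) = y + 3. (Step 1 is a valid identity: 1/(y - 3) - 3/(y(y - 3)) = (y - 3)/(y(y - 3)) = 1/y.)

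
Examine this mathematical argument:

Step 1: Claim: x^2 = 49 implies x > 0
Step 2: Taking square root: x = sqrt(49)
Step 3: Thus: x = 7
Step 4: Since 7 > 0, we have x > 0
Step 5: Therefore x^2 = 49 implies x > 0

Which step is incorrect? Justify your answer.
Step 2: Taking square root: x = sqrt(49)

Step 2 takes the square root and assumes the positive root only. The equation x^2 = 49 actually has two solutions: x = 7 and x = -7. The proof silently assumes x > 0 without justification, then uses this assumption to conclude x > 0, which is circular. The counterexample x = -7 shows the claim is false.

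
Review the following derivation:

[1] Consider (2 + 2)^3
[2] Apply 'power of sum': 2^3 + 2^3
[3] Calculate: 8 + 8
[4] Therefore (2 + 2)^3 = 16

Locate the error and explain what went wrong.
Step 2: Apply 'power of sum': 2^3 + 2^3

Step 2 incorrectly applies a non-existent rule '(a+b)^n = a^n + b^n'. This is false in general. The correct expansion uses the binomial theorem. The actual value is (2 + 2)^3 = 4^3 = 64, not 16.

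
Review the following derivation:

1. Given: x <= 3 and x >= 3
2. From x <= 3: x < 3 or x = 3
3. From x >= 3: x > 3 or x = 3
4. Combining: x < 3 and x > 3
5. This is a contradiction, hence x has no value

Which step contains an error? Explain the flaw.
Step 4: Combining: x < 3 and x > 3

Step 4 incorrectly combines the conditions. From x <= 3 and x >= 3, the intersection is x = 3. The error treats the 'or' cases as 'and' requirements. The correct conclusion is that x = 3 is the unique solution, not that no solution exists.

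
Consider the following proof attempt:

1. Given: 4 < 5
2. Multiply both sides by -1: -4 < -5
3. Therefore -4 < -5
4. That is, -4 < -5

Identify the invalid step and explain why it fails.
Step 2: Multiply both sides by -1: -4 < -5

Step 2 multiplies both sides by -1 but fails to reverse the inequality sign. When multiplying (or dividing) an inequality by a negative number, the direction must be reversed. Since 4 < 5, we should get -4 > -5, i.e., -4 > -5.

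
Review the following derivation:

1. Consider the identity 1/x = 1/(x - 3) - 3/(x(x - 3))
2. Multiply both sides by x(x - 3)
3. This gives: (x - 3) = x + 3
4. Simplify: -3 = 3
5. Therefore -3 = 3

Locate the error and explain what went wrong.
Step 3: This gives: (x - 3) = x + 3

Step 3 makes a sign error when clearing denominators. Multiplying -3/(x(x - 3)) by x(x - 3) gives -3, not +3. The correct result is (x - 3) = x - 3, which is trivially true, not (x - 3) = x + 3. (Step 1 is a valid identity: 1/(x - 3) - 3/(x(x - 3)) = (x - 3)/(x(x - 3)) = 1/x.)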